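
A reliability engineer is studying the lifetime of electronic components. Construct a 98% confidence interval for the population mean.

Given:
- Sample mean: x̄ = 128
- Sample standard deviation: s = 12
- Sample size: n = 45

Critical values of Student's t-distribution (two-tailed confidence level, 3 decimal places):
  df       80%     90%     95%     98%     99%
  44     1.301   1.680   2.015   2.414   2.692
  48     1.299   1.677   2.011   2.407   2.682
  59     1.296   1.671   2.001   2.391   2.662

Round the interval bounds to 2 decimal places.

The population standard deviation σ is unknown (only the sample standard deviation s is given), so use a t-interval with df = n - 1 = 45 - 1 = 44.

For 98% confidence with df = 44, t* = 2.414 (from t-table)

Standard error: SE = s/√n = 12/√45 = 1.788854

Margin of error: E = t* × SE = 2.414 × 1.788854 = 4.3183

T-interval: x̄ ± E = 128 ± 4.3183 = (123.6817, 132.3183)

Rounded to 2 decimal places:

(123.68, 132.32)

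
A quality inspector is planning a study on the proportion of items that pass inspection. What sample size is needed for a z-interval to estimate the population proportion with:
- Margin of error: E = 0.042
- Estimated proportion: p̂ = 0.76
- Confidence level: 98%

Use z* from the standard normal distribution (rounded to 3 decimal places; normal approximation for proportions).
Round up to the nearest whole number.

Using z* for proportion z-interval (normal approximation).

For 98% confidence, z* = 2.326 (from standard normal table)

Sample size formula for proportion z-interval: n = z*²p̂(1-p̂)/E²

n = 2.326² × 0.76 × 0.24 / 0.042²
  = 5.410276 × 0.1824 / 0.001764
  = 559.4299

Round up to the nearest whole number: n = 560

560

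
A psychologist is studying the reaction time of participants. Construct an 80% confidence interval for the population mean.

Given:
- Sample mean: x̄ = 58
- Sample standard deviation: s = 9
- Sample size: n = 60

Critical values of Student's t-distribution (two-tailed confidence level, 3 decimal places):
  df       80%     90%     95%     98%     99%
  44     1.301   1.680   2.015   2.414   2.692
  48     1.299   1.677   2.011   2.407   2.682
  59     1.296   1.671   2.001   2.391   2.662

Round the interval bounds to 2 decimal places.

The population standard deviation σ is unknown (only the sample standard deviation s is given), so use a t-interval with df = n - 1 = 60 - 1 = 59.

For 80% confidence with df = 59, t* = 1.296 (from t-table)

Standard error: SE = s/√n = 9/√60 = 1.161895

Margin of error: E = t* × SE = 1.296 × 1.161895 = 1.5058

T-interval: x̄ ± E = 58 ± 1.5058 = (56.4942, 59.5058)

Rounded to 2 decimal places:

(56.49, 59.51)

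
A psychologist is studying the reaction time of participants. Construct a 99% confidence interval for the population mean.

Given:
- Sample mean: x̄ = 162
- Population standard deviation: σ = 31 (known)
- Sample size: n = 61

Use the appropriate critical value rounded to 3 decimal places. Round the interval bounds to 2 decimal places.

The population standard deviation σ is known, so use a z-interval (standard normal critical value).

For 99% confidence, z* = 2.576 (from standard normal table)

Standard error: SE = σ/√n = 31/√61 = 3.969143

Margin of error: E = z* × SE = 2.576 × 3.969143 = 10.2245

Z-interval: x̄ ± E = 162 ± 10.2245 = (151.7755, 172.2245)

Rounded to 2 decimal places:

(151.78, 172.22)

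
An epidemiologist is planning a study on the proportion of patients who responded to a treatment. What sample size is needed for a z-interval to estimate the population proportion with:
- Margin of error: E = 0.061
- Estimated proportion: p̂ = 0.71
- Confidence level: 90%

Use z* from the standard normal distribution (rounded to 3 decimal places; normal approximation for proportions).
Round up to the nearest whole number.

Using z* for proportion z-interval (normal approximation).

For 90% confidence, z* = 1.645 (from standard normal table)

Sample size formula for proportion z-interval: n = z*²p̂(1-p̂)/E²

n = 1.645² × 0.71 × 0.29 / 0.061²
  = 2.706025 × 0.2059 / 0.003721
  = 149.7368

Round up to the nearest whole number: n = 150

150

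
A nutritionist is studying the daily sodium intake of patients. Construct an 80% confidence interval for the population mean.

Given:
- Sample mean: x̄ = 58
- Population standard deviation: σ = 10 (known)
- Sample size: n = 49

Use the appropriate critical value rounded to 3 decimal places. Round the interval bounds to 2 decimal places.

The population standard deviation σ is known, so use a z-interval (standard normal critical value).

For 80% confidence, z* = 1.282 (from standard normal table)

Standard error: SE = σ/√n = 10/√49 = 1.428571

Margin of error: E = z* × SE = 1.282 × 1.428571 = 1.8314

Z-interval: x̄ ± E = 58 ± 1.8314 = (56.1686, 59.8314)

Rounded to 2 decimal places:

(56.17, 59.83)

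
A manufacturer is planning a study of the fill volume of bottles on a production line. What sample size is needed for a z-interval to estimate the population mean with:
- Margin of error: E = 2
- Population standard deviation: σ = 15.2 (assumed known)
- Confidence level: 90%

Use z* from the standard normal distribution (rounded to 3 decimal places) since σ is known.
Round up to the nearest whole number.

Using z* since population σ is known (z-interval formula).

For 90% confidence, z* = 1.645 (from standard normal table)

Sample size formula for z-interval: n = (z*σ/E)²

n = (1.645 × 15.2 / 2)²
  = (12.502000)²
  = 156.3000

Round up to the nearest whole number: n = 157

157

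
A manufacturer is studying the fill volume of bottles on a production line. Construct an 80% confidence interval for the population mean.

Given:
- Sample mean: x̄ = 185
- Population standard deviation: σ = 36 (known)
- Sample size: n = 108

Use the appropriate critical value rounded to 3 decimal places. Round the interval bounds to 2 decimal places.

The population standard deviation σ is known, so use a z-interval (standard normal critical value).

For 80% confidence, z* = 1.282 (from standard normal table)

Standard error: SE = σ/√n = 36/√108 = 3.464102

Margin of error: E = z* × SE = 1.282 × 3.464102 = 4.4410

Z-interval: x̄ ± E = 185 ± 4.4410 = (180.5590, 189.4410)

Rounded to 2 decimal places:

(180.56, 189.44)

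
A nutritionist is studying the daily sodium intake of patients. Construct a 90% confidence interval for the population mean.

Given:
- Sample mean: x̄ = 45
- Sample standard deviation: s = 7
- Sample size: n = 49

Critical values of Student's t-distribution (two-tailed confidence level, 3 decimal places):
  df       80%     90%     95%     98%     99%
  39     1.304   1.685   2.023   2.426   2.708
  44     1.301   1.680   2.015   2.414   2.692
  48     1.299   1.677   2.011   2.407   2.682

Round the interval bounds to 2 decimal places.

The population standard deviation σ is unknown (only the sample standard deviation s is given), so use a t-interval with df = n - 1 = 49 - 1 = 48.

For 90% confidence with df = 48, t* = 1.677 (from t-table)

Standard error: SE = s/√n = 7/√49 = 1.000000

Margin of error: E = t* × SE = 1.677 × 1.000000 = 1.6770

T-interval: x̄ ± E = 45 ± 1.6770 = (43.3230, 46.6770)

Rounded to 2 decimal places:

(43.32, 46.68)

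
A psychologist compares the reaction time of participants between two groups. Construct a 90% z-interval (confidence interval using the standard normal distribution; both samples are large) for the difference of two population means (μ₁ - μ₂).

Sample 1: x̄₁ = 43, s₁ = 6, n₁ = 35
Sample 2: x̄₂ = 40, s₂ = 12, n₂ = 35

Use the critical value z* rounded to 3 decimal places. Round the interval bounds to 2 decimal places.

Both samples are large (n₁ = 35 ≥ 30, n₂ = 35 ≥ 30), so a z-interval for the difference of means applies.

Point estimate: x̄₁ - x̄₂ = 43 - 40 = 3

Standard error: SE = √(s₁²/n₁ + s₂²/n₂)
= √(6²/35 + 12²/35)
= √(1.028571 + 4.114286)
= 2.267787

For 90% confidence, z* = 1.645 (from standard normal table)
Margin of error: E = z* × SE = 1.645 × 2.267787 = 3.7305

Z-interval: (x̄₁ - x̄₂) ± E = 3 ± 3.7305 = (-0.7305, 6.7305)

Rounded to 2 decimal places:

(-0.73, 6.73)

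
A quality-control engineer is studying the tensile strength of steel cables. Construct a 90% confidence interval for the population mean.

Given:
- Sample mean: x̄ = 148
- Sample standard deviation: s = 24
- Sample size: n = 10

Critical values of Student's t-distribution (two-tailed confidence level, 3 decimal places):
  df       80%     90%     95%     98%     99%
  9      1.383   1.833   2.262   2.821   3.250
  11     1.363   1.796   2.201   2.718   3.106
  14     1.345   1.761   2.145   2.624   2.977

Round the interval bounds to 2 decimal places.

The population standard deviation σ is unknown (only the sample standard deviation s is given), so use a t-interval with df = n - 1 = 10 - 1 = 9.

For 90% confidence with df = 9, t* = 1.833 (from t-table)

Standard error: SE = s/√n = 24/√10 = 7.589466

Margin of error: E = t* × SE = 1.833 × 7.589466 = 13.9115

T-interval: x̄ ± E = 148 ± 13.9115 = (134.0885, 161.9115)

Rounded to 2 decimal places:

(134.09, 161.91)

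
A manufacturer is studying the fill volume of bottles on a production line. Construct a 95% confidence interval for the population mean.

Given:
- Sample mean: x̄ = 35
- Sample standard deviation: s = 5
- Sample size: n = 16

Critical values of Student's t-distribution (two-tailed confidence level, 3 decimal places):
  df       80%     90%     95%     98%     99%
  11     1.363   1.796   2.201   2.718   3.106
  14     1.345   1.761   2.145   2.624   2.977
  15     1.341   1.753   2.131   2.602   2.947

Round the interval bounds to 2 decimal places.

The population standard deviation σ is unknown (only the sample standard deviation s is given), so use a t-interval with df = n - 1 = 16 - 1 = 15.

For 95% confidence with df = 15, t* = 2.131 (from t-table)

Standard error: SE = s/√n = 5/√16 = 1.250000

Margin of error: E = t* × SE = 2.131 × 1.250000 = 2.6637

T-interval: x̄ ± E = 35 ± 2.6637 = (32.3362, 37.6638)

Rounded to 2 decimal places:

(32.34, 37.66)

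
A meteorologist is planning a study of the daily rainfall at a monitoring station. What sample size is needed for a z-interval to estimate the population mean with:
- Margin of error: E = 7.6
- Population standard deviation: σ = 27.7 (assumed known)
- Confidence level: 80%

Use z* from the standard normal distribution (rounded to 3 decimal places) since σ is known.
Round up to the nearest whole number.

Using z* since population σ is known (z-interval formula).

For 80% confidence, z* = 1.282 (from standard normal table)

Sample size formula for z-interval: n = (z*σ/E)²

n = (1.282 × 27.7 / 7.6)²
  = (4.672553)²
  = 21.8327

Round up to the nearest whole number: n = 22

22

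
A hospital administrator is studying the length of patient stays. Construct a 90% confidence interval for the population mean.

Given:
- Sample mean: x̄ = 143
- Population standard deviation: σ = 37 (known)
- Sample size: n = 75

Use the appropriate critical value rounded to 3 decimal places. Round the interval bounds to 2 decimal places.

The population standard deviation σ is known, so use a z-interval (standard normal critical value).

For 90% confidence, z* = 1.645 (from standard normal table)

Standard error: SE = σ/√n = 37/√75 = 4.272392

Margin of error: E = z* × SE = 1.645 × 4.272392 = 7.0281

Z-interval: x̄ ± E = 143 ± 7.0281 = (135.9719, 150.0281)

Rounded to 2 decimal places:

(135.97, 150.03)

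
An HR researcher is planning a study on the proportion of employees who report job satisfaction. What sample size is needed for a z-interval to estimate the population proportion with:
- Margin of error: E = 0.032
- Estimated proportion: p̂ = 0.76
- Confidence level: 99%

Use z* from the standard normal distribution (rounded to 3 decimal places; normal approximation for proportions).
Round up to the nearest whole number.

Using z* for proportion z-interval (normal approximation).

For 99% confidence, z* = 2.576 (from standard normal table)

Sample size formula for proportion z-interval: n = z*²p̂(1-p̂)/E²

n = 2.576² × 0.76 × 0.24 / 0.032²
  = 6.635776 × 0.1824 / 0.001024
  = 1181.9976

Round up to the nearest whole number: n = 1182

1182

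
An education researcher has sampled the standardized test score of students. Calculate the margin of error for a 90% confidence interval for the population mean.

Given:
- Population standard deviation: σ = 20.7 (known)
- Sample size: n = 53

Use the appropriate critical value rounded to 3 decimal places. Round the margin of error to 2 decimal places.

The population standard deviation σ is known, so use the z-interval margin of error formula.

For 90% confidence, z* = 1.645 (from standard normal table)

Margin of error formula for z-interval: E = z* × σ/√n

E = 1.645 × 20.7/√53
  = 1.645 × 2.843364
  = 4.6773

Rounded to 2 decimal places:

4.68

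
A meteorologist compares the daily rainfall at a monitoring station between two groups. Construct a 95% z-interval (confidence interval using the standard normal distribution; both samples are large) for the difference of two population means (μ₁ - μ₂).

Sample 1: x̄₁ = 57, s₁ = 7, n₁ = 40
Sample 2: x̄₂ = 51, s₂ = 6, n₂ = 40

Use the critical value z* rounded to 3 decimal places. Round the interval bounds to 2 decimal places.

Both samples are large (n₁ = 40 ≥ 30, n₂ = 40 ≥ 30), so a z-interval for the difference of means applies.

Point estimate: x̄₁ - x̄₂ = 57 - 51 = 6

Standard error: SE = √(s₁²/n₁ + s₂²/n₂)
= √(7²/40 + 6²/40)
= √(1.225000 + 0.900000)
= 1.457738

For 95% confidence, z* = 1.96 (from standard normal table)
Margin of error: E = z* × SE = 1.96 × 1.457738 = 2.8572

Z-interval: (x̄₁ - x̄₂) ± E = 6 ± 2.8572 = (3.1428, 8.8572)

Rounded to 2 decimal places:

(3.14, 8.86)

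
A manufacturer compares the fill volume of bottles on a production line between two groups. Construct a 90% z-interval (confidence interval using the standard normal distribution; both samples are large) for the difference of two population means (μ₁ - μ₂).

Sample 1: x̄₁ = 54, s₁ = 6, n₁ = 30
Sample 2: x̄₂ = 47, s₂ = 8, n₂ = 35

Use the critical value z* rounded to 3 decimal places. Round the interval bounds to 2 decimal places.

Both samples are large (n₁ = 30 ≥ 30, n₂ = 35 ≥ 30), so a z-interval for the difference of means applies.

Point estimate: x̄₁ - x̄₂ = 54 - 47 = 7

Standard error: SE = √(s₁²/n₁ + s₂²/n₂)
= √(6²/30 + 8²/35)
= √(1.200000 + 1.828571)
= 1.740279

For 90% confidence, z* = 1.645 (from standard normal table)
Margin of error: E = z* × SE = 1.645 × 1.740279 = 2.8628

Z-interval: (x̄₁ - x̄₂) ± E = 7 ± 2.8628 = (4.1372, 9.8628)

Rounded to 2 decimal places:

(4.14, 9.86)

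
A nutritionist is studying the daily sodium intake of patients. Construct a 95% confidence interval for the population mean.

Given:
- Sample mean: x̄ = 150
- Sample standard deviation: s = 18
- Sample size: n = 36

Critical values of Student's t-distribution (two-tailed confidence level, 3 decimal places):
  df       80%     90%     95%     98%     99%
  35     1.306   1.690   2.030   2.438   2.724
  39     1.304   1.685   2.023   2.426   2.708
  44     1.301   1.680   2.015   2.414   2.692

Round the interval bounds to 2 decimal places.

The population standard deviation σ is unknown (only the sample standard deviation s is given), so use a t-interval with df = n - 1 = 36 - 1 = 35.

For 95% confidence with df = 35, t* = 2.030 (from t-table)

Standard error: SE = s/√n = 18/√36 = 3.000000

Margin of error: E = t* × SE = 2.030 × 3.000000 = 6.0900

T-interval: x̄ ± E = 150 ± 6.0900 = (143.9100, 156.0900)

Rounded to 2 decimal places:

(143.91, 156.09)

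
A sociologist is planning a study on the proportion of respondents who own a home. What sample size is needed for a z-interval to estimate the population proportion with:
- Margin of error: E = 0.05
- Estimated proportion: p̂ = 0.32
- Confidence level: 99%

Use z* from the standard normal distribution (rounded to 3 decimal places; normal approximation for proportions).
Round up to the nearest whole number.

Using z* for proportion z-interval (normal approximation).

For 99% confidence, z* = 2.576 (from standard normal table)

Sample size formula for proportion z-interval: n = z*²p̂(1-p̂)/E²

n = 2.576² × 0.32 × 0.68 / 0.05²
  = 6.635776 × 0.2176 / 0.0025
  = 577.5779

Round up to the nearest whole number: n = 578

578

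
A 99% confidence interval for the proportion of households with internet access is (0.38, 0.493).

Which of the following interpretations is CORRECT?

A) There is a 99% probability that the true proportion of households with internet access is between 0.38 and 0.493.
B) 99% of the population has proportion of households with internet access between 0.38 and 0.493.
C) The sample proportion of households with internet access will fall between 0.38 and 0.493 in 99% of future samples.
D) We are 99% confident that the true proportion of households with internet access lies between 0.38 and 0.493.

A confidence interval represents our confidence in the procedure, not a probability statement about the parameter.

Key concept: If we repeated this sampling process many times and computed a 99% CI each time, about 99% of those intervals would contain the true population parameter.

For this specific interval (0.38, 0.493):
- Midpoint (point estimate): 0.4365
- Margin of error: 0.0565

The correct interpretation is the one stating confidence that the true parameter lies in the interval — option D.

D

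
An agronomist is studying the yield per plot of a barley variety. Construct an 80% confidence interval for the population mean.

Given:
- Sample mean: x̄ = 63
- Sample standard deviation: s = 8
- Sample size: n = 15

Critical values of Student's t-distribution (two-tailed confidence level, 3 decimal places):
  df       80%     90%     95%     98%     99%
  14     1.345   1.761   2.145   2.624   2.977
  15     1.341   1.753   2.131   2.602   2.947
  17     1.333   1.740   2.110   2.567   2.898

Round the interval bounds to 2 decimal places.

The population standard deviation σ is unknown (only the sample standard deviation s is given), so use a t-interval with df = n - 1 = 15 - 1 = 14.

For 80% confidence with df = 14, t* = 1.345 (from t-table)

Standard error: SE = s/√n = 8/√15 = 2.065591

Margin of error: E = t* × SE = 1.345 × 2.065591 = 2.7782

T-interval: x̄ ± E = 63 ± 2.7782 = (60.2218, 65.7782)

Rounded to 2 decimal places:

(60.22, 65.78)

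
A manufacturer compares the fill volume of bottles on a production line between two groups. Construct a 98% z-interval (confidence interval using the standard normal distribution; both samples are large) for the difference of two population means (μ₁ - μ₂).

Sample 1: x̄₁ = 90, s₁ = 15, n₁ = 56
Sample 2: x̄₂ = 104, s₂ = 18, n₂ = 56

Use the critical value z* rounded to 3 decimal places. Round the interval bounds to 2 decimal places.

Both samples are large (n₁ = 56 ≥ 30, n₂ = 56 ≥ 30), so a z-interval for the difference of means applies.

Point estimate: x̄₁ - x̄₂ = 90 - 104 = -14

Standard error: SE = √(s₁²/n₁ + s₂²/n₂)
= √(15²/56 + 18²/56)
= √(4.017857 + 5.785714)
= 3.131066

For 98% confidence, z* = 2.326 (from standard normal table)
Margin of error: E = z* × SE = 2.326 × 3.131066 = 7.2829

Z-interval: (x̄₁ - x̄₂) ± E = -14 ± 7.2829 = (-21.2829, -6.7171)

Rounded to 2 decimal places:

(-21.28, -6.72)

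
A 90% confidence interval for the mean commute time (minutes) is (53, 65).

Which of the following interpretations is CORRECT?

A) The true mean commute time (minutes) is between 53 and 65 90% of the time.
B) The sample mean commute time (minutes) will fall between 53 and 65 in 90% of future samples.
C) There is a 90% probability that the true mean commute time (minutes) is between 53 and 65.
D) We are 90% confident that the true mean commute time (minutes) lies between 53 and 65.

A confidence interval represents our confidence in the procedure, not a probability statement about the parameter.

Key concept: If we repeated this sampling process many times and computed a 90% CI each time, about 90% of those intervals would contain the true population parameter.

For this specific interval (53, 65):
- Midpoint (point estimate): 59
- Margin of error: 6

The correct interpretation is the one stating confidence that the true parameter lies in the interval — option D.

D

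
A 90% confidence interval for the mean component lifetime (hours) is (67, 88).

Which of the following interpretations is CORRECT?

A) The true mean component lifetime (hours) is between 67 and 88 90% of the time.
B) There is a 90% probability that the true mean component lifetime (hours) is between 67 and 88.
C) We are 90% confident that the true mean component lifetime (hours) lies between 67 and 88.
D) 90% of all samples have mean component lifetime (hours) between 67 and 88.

A confidence interval represents our confidence in the procedure, not a probability statement about the parameter.

Key concept: If we repeated this sampling process many times and computed a 90% CI each time, about 90% of those intervals would contain the true population parameter.

For this specific interval (67, 88):
- Midpoint (point estimate): 77.5
- Margin of error: 10.5

The correct interpretation is the one stating confidence that the true parameter lies in the interval — option C.

C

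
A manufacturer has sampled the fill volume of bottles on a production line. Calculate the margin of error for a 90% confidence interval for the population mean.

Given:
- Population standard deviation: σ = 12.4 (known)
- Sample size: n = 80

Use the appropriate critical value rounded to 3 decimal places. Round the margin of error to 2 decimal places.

The population standard deviation σ is known, so use the z-interval margin of error formula.

For 90% confidence, z* = 1.645 (from standard normal table)

Margin of error formula for z-interval: E = z* × σ/√n

E = 1.645 × 12.4/√80
  = 1.645 × 1.386362
  = 2.2806

Rounded to 2 decimal places:

2.28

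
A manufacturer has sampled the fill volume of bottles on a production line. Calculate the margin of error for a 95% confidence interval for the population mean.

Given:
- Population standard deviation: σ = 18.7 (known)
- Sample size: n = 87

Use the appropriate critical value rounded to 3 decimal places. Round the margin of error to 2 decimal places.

The population standard deviation σ is known, so use the z-interval margin of error formula.

For 95% confidence, z* = 1.96 (from standard normal table)

Margin of error formula for z-interval: E = z* × σ/√n

E = 1.96 × 18.7/√87
  = 1.96 × 2.004850
  = 3.9295

Rounded to 2 decimal places:

3.93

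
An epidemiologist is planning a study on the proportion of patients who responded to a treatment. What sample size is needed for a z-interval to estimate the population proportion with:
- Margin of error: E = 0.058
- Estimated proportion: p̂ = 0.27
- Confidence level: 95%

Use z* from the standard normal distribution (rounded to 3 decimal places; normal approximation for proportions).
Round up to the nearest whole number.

Using z* for proportion z-interval (normal approximation).

For 95% confidence, z* = 1.96 (from standard normal table)

Sample size formula for proportion z-interval: n = z*²p̂(1-p̂)/E²

n = 1.96² × 0.27 × 0.73 / 0.058²
  = 3.8416 × 0.1971 / 0.003364
  = 225.0830

Round up to the nearest whole number: n = 226

226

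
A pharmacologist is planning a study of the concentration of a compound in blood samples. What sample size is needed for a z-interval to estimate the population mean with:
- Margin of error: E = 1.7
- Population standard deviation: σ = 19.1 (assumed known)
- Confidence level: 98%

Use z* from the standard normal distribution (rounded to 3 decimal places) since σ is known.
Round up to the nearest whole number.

Using z* since population σ is known (z-interval formula).

For 98% confidence, z* = 2.326 (from standard normal table)

Sample size formula for z-interval: n = (z*σ/E)²

n = (2.326 × 19.1 / 1.7)²
  = (26.133294)²
  = 682.9491

Round up to the nearest whole number: n = 683

683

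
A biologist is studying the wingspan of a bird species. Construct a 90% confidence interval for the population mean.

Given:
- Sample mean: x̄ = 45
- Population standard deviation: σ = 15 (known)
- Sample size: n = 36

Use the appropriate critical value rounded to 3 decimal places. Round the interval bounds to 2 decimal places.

The population standard deviation σ is known, so use a z-interval (standard normal critical value).

For 90% confidence, z* = 1.645 (from standard normal table)

Standard error: SE = σ/√n = 15/√36 = 2.500000

Margin of error: E = z* × SE = 1.645 × 2.500000 = 4.1125

Z-interval: x̄ ± E = 45 ± 4.1125 = (40.8875, 49.1125)

Rounded to 2 decimal places:

(40.89, 49.11)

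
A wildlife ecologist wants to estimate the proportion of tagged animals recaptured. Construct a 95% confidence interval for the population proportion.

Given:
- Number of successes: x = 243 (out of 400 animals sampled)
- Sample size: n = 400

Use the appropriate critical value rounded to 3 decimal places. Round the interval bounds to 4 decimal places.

Sample proportion: p̂ = 243/400 = 0.607500

Check conditions for normal approximation:
  np̂ = 243 ≥ 10 ✓
  n(1-p̂) = 157 ≥ 10 ✓

The sample is large enough, so use a z-interval (normal approximation) for the proportion.

For 95% confidence, z* = 1.96 (from standard normal table)

Standard error: SE = √(p̂(1-p̂)/n) = √(0.607500×0.392500/400) = 0.02441535

Margin of error: E = z* × SE = 1.96 × 0.02441535 = 0.047854

Z-interval: p̂ ± E = 0.607500 ± 0.047854 = (0.559646, 0.655354)

Rounded to 4 decimal places:

(0.5596, 0.6554)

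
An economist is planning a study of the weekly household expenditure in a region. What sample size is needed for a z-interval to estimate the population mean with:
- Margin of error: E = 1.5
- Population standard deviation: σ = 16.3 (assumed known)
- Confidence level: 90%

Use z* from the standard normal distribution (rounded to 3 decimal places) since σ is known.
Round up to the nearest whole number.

Using z* since population σ is known (z-interval formula).

For 90% confidence, z* = 1.645 (from standard normal table)

Sample size formula for z-interval: n = (z*σ/E)²

n = (1.645 × 16.3 / 1.5)²
  = (17.875667)²
  = 319.5395

Round up to the nearest whole number: n = 320

320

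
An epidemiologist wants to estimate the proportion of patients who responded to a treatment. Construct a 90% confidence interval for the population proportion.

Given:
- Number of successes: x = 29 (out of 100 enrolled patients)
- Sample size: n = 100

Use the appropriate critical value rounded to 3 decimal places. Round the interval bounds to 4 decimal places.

Sample proportion: p̂ = 29/100 = 0.290000

Check conditions for normal approximation:
  np̂ = 29 ≥ 10 ✓
  n(1-p̂) = 71 ≥ 10 ✓

The sample is large enough, so use a z-interval (normal approximation) for the proportion.

For 90% confidence, z* = 1.645 (from standard normal table)

Standard error: SE = √(p̂(1-p̂)/n) = √(0.290000×0.710000/100) = 0.04537621

Margin of error: E = z* × SE = 1.645 × 0.04537621 = 0.074644

Z-interval: p̂ ± E = 0.290000 ± 0.074644 = (0.215356, 0.364644)

Rounded to 4 decimal places:

(0.2154, 0.3646)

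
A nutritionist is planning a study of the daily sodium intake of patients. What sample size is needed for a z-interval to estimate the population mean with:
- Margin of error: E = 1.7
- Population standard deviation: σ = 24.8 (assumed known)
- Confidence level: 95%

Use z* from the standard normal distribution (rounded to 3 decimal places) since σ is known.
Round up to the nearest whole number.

Using z* since population σ is known (z-interval formula).

For 95% confidence, z* = 1.96 (from standard normal table)

Sample size formula for z-interval: n = (z*σ/E)²

n = (1.96 × 24.8 / 1.7)²
  = (28.592941)²
  = 817.5563

Round up to the nearest whole number: n = 818

818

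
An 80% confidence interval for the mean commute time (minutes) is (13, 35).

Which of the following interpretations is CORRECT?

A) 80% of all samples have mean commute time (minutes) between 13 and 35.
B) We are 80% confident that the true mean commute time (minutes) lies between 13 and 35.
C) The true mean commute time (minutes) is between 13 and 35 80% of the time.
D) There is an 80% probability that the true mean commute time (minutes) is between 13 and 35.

A confidence interval represents our confidence in the procedure, not a probability statement about the parameter.

Key concept: If we repeated this sampling process many times and computed an 80% CI each time, about 80% of those intervals would contain the true population parameter.

For this specific interval (13, 35):
- Midpoint (point estimate): 24
- Margin of error: 11

The correct interpretation is the one stating confidence that the true parameter lies in the interval — option B.

B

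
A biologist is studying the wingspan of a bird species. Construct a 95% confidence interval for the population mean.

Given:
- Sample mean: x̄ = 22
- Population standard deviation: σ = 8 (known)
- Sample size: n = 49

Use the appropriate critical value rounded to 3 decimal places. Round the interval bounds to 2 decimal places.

The population standard deviation σ is known, so use a z-interval (standard normal critical value).

For 95% confidence, z* = 1.96 (from standard normal table)

Standard error: SE = σ/√n = 8/√49 = 1.142857

Margin of error: E = z* × SE = 1.96 × 1.142857 = 2.2400

Z-interval: x̄ ± E = 22 ± 2.2400 = (19.7600, 24.2400)

Rounded to 2 decimal places:

(19.76, 24.24)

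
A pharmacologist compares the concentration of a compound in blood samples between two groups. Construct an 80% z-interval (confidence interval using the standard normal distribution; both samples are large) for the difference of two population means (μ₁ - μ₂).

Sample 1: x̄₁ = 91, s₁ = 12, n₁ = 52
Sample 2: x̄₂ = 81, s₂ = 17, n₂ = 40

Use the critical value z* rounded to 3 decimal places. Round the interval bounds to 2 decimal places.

Both samples are large (n₁ = 52 ≥ 30, n₂ = 40 ≥ 30), so a z-interval for the difference of means applies.

Point estimate: x̄₁ - x̄₂ = 91 - 81 = 10

Standard error: SE = √(s₁²/n₁ + s₂²/n₂)
= √(12²/52 + 17²/40)
= √(2.769231 + 7.225000)
= 3.161365

For 80% confidence, z* = 1.282 (from standard normal table)
Margin of error: E = z* × SE = 1.282 × 3.161365 = 4.0529

Z-interval: (x̄₁ - x̄₂) ± E = 10 ± 4.0529 = (5.9471, 14.0529)

Rounded to 2 decimal places:

(5.95, 14.05)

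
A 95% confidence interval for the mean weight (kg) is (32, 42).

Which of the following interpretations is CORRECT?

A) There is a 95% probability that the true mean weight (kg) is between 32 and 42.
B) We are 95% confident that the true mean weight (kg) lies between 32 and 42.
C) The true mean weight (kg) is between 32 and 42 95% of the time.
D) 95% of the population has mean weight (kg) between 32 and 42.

A confidence interval represents our confidence in the procedure, not a probability statement about the parameter.

Key concept: If we repeated this sampling process many times and computed a 95% CI each time, about 95% of those intervals would contain the true population parameter.

For this specific interval (32, 42):
- Midpoint (point estimate): 37
- Margin of error: 5

The correct interpretation is the one stating confidence that the true parameter lies in the interval — option B.

B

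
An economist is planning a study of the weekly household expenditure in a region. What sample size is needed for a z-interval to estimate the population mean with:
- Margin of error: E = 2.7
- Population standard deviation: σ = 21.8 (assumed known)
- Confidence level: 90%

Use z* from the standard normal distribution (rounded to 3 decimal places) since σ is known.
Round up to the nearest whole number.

Using z* since population σ is known (z-interval formula).

For 90% confidence, z* = 1.645 (from standard normal table)

Sample size formula for z-interval: n = (z*σ/E)²

n = (1.645 × 21.8 / 2.7)²
  = (13.281852)²
  = 176.4076

Round up to the nearest whole number: n = 177

177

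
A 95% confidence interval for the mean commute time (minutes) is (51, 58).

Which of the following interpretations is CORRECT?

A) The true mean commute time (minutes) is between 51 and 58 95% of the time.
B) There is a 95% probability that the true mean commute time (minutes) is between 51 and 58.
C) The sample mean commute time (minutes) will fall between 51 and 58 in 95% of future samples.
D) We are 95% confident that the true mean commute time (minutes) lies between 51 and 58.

A confidence interval represents our confidence in the procedure, not a probability statement about the parameter.

Key concept: If we repeated this sampling process many times and computed a 95% CI each time, about 95% of those intervals would contain the true population parameter.

For this specific interval (51, 58):
- Midpoint (point estimate): 54.5
- Margin of error: 3.5

The correct interpretation is the one stating confidence that the true parameter lies in the interval — option D.

D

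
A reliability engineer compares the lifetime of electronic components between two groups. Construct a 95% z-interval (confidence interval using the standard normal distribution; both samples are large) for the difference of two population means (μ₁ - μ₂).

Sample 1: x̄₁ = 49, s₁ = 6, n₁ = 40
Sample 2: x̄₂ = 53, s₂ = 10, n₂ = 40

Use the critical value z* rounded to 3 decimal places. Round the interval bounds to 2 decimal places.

Both samples are large (n₁ = 40 ≥ 30, n₂ = 40 ≥ 30), so a z-interval for the difference of means applies.

Point estimate: x̄₁ - x̄₂ = 49 - 53 = -4

Standard error: SE = √(s₁²/n₁ + s₂²/n₂)
= √(6²/40 + 10²/40)
= √(0.900000 + 2.500000)
= 1.843909

For 95% confidence, z* = 1.96 (from standard normal table)
Margin of error: E = z* × SE = 1.96 × 1.843909 = 3.6141

Z-interval: (x̄₁ - x̄₂) ± E = -4 ± 3.6141 = (-7.6141, -0.3859)

Rounded to 2 decimal places:

(-7.61, -0.39)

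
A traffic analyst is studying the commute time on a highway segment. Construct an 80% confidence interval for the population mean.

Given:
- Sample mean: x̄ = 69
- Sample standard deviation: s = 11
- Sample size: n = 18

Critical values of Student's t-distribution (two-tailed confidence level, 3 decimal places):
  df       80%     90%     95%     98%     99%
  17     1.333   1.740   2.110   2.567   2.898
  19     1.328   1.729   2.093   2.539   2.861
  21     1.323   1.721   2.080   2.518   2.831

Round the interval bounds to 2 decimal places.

The population standard deviation σ is unknown (only the sample standard deviation s is given), so use a t-interval with df = n - 1 = 18 - 1 = 17.

For 80% confidence with df = 17, t* = 1.333 (from t-table)

Standard error: SE = s/√n = 11/√18 = 2.592725

Margin of error: E = t* × SE = 1.333 × 2.592725 = 3.4561

T-interval: x̄ ± E = 69 ± 3.4561 = (65.5439, 72.4561)

Rounded to 2 decimal places:

(65.54, 72.46)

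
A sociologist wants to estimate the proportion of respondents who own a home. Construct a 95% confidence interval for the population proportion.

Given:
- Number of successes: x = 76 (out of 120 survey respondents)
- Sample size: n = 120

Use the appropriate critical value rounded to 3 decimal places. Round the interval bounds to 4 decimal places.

Sample proportion: p̂ = 76/120 = 0.633333

Check conditions for normal approximation:
  np̂ = 76 ≥ 10 ✓
  n(1-p̂) = 44 ≥ 10 ✓

The sample is large enough, so use a z-interval (normal approximation) for the proportion.

For 95% confidence, z* = 1.96 (from standard normal table)

Standard error: SE = √(p̂(1-p̂)/n) = √(0.633333×0.366667/120) = 0.04399074

Margin of error: E = z* × SE = 1.96 × 0.04399074 = 0.086222

Z-interval: p̂ ± E = 0.633333 ± 0.086222 = (0.547111, 0.719555)

Rounded to 4 decimal places:

(0.5471, 0.7196)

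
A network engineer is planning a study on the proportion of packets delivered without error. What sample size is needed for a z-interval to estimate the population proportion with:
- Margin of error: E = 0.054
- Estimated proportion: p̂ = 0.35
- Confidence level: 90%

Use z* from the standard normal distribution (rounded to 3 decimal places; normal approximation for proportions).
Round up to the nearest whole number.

Using z* for proportion z-interval (normal approximation).

For 90% confidence, z* = 1.645 (from standard normal table)

Sample size formula for proportion z-interval: n = z*²p̂(1-p̂)/E²

n = 1.645² × 0.35 × 0.65 / 0.054²
  = 2.706025 × 0.2275 / 0.002916
  = 211.1182

Round up to the nearest whole number: n = 212

212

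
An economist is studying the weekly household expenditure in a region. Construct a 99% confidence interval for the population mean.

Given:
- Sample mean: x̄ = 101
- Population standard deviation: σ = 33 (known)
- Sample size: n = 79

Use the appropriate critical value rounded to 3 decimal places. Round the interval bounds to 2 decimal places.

The population standard deviation σ is known, so use a z-interval (standard normal critical value).

For 99% confidence, z* = 2.576 (from standard normal table)

Standard error: SE = σ/√n = 33/√79 = 3.712790

Margin of error: E = z* × SE = 2.576 × 3.712790 = 9.5641

Z-interval: x̄ ± E = 101 ± 9.5641 = (91.4359, 110.5641)

Rounded to 2 decimal places:

(91.44, 110.56)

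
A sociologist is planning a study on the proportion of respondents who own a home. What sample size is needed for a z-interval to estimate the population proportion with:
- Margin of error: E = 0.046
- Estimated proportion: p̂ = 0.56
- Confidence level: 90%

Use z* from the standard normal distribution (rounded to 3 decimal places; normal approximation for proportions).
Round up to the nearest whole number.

Using z* for proportion z-interval (normal approximation).

For 90% confidence, z* = 1.645 (from standard normal table)

Sample size formula for proportion z-interval: n = z*²p̂(1-p̂)/E²

n = 1.645² × 0.56 × 0.44 / 0.046²
  = 2.706025 × 0.2464 / 0.002116
  = 315.1061

Round up to the nearest whole number: n = 316

316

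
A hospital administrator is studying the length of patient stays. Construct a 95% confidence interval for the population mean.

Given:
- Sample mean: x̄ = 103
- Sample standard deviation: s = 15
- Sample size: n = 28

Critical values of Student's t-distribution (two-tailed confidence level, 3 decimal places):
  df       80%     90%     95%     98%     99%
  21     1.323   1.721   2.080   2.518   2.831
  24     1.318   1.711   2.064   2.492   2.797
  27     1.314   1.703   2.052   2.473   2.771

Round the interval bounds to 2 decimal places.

The population standard deviation σ is unknown (only the sample standard deviation s is given), so use a t-interval with df = n - 1 = 28 - 1 = 27.

For 95% confidence with df = 27, t* = 2.052 (from t-table)

Standard error: SE = s/√n = 15/√28 = 2.834734

Margin of error: E = t* × SE = 2.052 × 2.834734 = 5.8169

T-interval: x̄ ± E = 103 ± 5.8169 = (97.1831, 108.8169)

Rounded to 2 decimal places:

(97.18, 108.82)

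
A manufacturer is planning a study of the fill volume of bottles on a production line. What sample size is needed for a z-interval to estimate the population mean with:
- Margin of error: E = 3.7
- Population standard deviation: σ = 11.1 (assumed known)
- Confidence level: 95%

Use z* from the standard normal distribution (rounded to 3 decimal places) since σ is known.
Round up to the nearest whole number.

Using z* since population σ is known (z-interval formula).

For 95% confidence, z* = 1.96 (from standard normal table)

Sample size formula for z-interval: n = (z*σ/E)²

n = (1.96 × 11.1 / 3.7)²
  = (5.880000)²
  = 34.5744

Round up to the nearest whole number: n = 35

35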